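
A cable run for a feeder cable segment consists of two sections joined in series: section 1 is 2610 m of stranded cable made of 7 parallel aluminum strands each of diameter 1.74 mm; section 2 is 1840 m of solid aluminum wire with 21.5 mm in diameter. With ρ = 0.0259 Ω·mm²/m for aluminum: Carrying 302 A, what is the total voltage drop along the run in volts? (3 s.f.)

ρ = 0.0259 Ω·mm²/m = 2.59×10^-8 Ω·m
Section 1: A_strand = π(8.7000e-04)² = 2.378e-06 m²; R₁ = ρL/(N·A_s) = (2.59×10^-8)(2610)/(7×2.378e-06) = 4.061 Ω
Section 2: A = π(d/2)² = π(1.0750e-02 m)² = 3.631e-04 m²
R₂ = (2.59×10^-8)(1840)/(3.631e-04) = 0.1313 Ω
R = R₁ + R₂ = 4.192 Ω
V = IR = 302 × 4.192 = 1270 V

1270 V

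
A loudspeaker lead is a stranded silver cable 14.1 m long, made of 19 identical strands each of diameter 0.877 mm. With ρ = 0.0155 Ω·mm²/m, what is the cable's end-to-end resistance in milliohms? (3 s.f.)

19.0 mΩ

ρ = 0.0155 Ω·mm²/m = 1.55×10^-8 Ω·m
A_strand = π(4.3850e-04 m)² = 6.041e-07 m²
R_strand = ρL/A = (1.55×10^-8)(14.1)/(6.041e-07) = 0.3618 Ω
R_total = R_strand/N = 0.3618/19 = 19.0 mΩ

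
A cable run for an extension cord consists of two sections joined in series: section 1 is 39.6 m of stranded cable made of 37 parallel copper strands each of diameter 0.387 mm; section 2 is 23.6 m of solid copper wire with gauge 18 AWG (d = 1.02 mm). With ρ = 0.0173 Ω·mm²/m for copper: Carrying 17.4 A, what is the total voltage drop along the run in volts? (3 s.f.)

11.4 V

ρ = 0.0173 Ω·mm²/m = 1.73×10^-8 Ω·m
Section 1: A_strand = π(1.9350e-04)² = 1.176e-07 m²; R₁ = ρL/(N·A_s) = (1.73×10^-8)(39.6)/(37×1.176e-07) = 0.1574 Ω
Section 2: A = π(1.02/2 mm)² = π(5.1000e-04 m)² = 8.171e-07 m²
R₂ = (1.73×10^-8)(23.6)/(8.171e-07) = 0.4997 Ω
R = R₁ + R₂ = 0.6571 Ω
V = IR = 17.4 × 0.6571 = 11.4 V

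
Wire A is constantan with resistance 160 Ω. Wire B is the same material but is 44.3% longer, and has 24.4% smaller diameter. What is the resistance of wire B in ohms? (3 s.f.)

R ∝ L/d², so R_B/R_A = (1 + 44.3/100) × (1 − 24.4/100)⁻²
= 1.443 × 1.75 = 2.525
R_B = 2.525 × 160 = 404 Ω

404 Ω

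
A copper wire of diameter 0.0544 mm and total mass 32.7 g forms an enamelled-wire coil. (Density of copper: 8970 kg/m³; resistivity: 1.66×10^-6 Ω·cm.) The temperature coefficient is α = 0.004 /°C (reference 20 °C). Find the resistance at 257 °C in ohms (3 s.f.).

ρ = 1.66×10^-6 Ω·cm = 1.66×10^-8 Ω·m
A = π(d/2)² = π(2.7200e-05 m)² = 2.3243e-09 m²
L = m/(density·A) = 0.0327/(8970×2.3243e-09) = 1568 m
R = ρL/A = (1.66×10^-8)(1568)/(2.3243e-09) = 11200 Ω
R(257 °C) = 11200 × (1 + 0.004×237) = 21800 Ω

21800 Ω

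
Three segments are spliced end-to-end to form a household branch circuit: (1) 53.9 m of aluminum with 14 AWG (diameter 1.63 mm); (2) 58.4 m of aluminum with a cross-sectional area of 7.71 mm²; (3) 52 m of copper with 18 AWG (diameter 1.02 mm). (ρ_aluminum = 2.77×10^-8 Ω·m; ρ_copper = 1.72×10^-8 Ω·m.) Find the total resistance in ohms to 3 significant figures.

Seg 1: A = π(1.63/2 mm)² = π(8.1500e-04 m)² = 2.087e-06 m²
R_1 = (2.77×10^-8)(53.9)/(2.087e-06) = 0.7155 Ω
Seg 2: A = 7.71 mm² = 7.710e-06 m²
R_2 = (2.77×10^-8)(58.4)/(7.710e-06) = 0.2098 Ω
Seg 3: A = π(1.02/2 mm)² = π(5.1000e-04 m)² = 8.171e-07 m²
R_3 = (1.72×10^-8)(52)/(8.171e-07) = 1.095 Ω
R_total = R_1 + R_2 + R_3 = 2.02 Ω

2.02 Ω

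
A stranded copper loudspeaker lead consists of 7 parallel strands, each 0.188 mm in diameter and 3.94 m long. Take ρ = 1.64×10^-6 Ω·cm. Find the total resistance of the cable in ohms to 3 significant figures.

ρ = 1.64×10^-6 Ω·cm = 1.64×10^-8 Ω·m
A_strand = π(9.4000e-05 m)² = 2.776e-08 m²
R_strand = ρL/A = (1.64×10^-8)(3.94)/(2.776e-08) = 2.328 Ω
R_total = R_strand/N = 2.328/7 = 0.333 Ω

0.333 Ω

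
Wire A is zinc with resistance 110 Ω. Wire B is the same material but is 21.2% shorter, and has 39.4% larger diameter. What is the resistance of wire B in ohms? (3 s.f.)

44.6 Ω

R ∝ L/d², so R_B/R_A = (1 − 21.2/100) × (1 + 39.4/100)⁻²
= 0.788 × 0.5146 = 0.4055
R_B = 0.4055 × 110 = 44.6 Ω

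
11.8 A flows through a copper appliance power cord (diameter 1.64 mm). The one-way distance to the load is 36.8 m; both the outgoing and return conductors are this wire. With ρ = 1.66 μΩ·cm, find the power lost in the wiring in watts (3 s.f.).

ρ = 1.66 μΩ·cm = 1.66×10^-8 Ω·m
A = π(d/2)² = π(8.2000e-04 m)² = 2.112e-06 m²
Total conductor length (both ways) L = 2 × 36.8 = 73.6 m
R = ρL/A = (1.66×10^-8)(73.6)/(2.112e-06) = 0.5784 Ω
P = I²R = (11.8)² × 0.5784 = 80.5 W

80.5 W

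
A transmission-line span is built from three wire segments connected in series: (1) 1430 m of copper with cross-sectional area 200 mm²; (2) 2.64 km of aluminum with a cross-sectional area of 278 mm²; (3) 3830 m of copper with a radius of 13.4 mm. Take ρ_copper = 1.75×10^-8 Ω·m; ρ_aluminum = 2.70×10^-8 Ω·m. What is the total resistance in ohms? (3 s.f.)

Seg 1: A = 200 mm² = 2.000e-04 m²
R_1 = (1.75×10^-8)(1430)/(2.000e-04) = 0.1251 Ω
Seg 2: A = 278 mm² = 2.780e-04 m²
R_2 = (2.70×10^-8)(2640)/(2.780e-04) = 0.2564 Ω
Seg 3: A = πr² = π(1.3400e-02 m)² = 5.641e-04 m²
R_3 = (1.75×10^-8)(3830)/(5.641e-04) = 0.1188 Ω
R_total = R_1 + R_2 + R_3 = 0.500 Ω

0.500 Ω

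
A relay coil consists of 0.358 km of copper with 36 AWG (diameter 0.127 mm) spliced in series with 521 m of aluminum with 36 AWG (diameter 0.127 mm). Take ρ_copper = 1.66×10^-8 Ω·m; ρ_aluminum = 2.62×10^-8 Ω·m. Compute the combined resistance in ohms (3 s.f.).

Segment 1: A = π(0.127/2 mm)² = π(6.3500e-05 m)² = 1.267e-08 m²
R₁ = ρL/A = (1.66×10^-8)(358)/(1.267e-08) = 469.1 Ω
R₂ = (2.62×10^-8)(521)/(1.267e-08) = 1078 Ω
R = R₁ + R₂ = 1550 Ω

1550 Ω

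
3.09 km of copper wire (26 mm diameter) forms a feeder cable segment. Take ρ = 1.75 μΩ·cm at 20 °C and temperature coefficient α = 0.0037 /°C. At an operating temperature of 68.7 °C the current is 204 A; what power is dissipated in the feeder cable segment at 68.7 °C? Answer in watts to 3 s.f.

5000 W

ρ = 1.75 μΩ·cm = 1.75×10^-8 Ω·m
A = π(d/2)² = π(1.3000e-02 m)² = 5.309e-04 m²
R₍20₎ = ρL/A = (1.75×10^-8)(3090)/(5.309e-04) = 0.1018 Ω
R₍68.7₎ = R₍20₎(1 + αΔT) = 0.1018 × (1 + 0.0037×48.7) = 0.1202 Ω
P = I²R = (204)² × 0.1202 = 5000 W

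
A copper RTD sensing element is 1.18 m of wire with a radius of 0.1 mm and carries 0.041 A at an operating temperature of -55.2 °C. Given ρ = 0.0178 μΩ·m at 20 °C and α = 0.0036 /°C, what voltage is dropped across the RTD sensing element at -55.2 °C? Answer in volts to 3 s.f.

ρ = 0.0178 μΩ·m = 1.78×10^-8 Ω·m
A = πr² = π(1.0000e-04 m)² = 3.142e-08 m²
R₍20₎ = ρL/A = (1.78×10^-8)(1.18)/(3.142e-08) = 0.6686 Ω
R₍-55.2₎ = R₍20₎(1 + αΔT) = 0.6686 × (1 + 0.0036×-75.2) = 0.4876 Ω
V = IR = 0.041 × 0.4876 = 0.0200 V

0.0200 V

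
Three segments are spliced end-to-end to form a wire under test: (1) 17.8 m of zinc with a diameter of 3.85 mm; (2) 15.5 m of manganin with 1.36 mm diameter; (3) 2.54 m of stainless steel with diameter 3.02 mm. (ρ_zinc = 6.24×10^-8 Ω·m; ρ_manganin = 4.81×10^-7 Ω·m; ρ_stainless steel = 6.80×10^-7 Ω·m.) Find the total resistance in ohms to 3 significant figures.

Seg 1: A = π(d/2)² = π(1.9250e-03 m)² = 1.164e-05 m²
R_1 = (6.24×10^-8)(17.8)/(1.164e-05) = 0.09541 Ω
Seg 2: A = π(d/2)² = π(6.8000e-04 m)² = 1.453e-06 m²
R_2 = (4.81×10^-7)(15.5)/(1.453e-06) = 5.132 Ω
Seg 3: A = π(d/2)² = π(1.5100e-03 m)² = 7.163e-06 m²
R_3 = (6.80×10^-7)(2.54)/(7.163e-06) = 0.2411 Ω
R_total = R_1 + R_2 + R_3 = 5.47 Ω

5.47 Ω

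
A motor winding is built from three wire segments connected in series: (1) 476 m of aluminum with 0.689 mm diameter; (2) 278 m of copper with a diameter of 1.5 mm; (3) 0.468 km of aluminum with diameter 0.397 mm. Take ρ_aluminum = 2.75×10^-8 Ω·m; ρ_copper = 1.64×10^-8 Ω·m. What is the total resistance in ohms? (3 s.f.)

142 Ω

Seg 1: A = π(d/2)² = π(3.4450e-04 m)² = 3.728e-07 m²
R_1 = (2.75×10^-8)(476)/(3.728e-07) = 35.11 Ω
Seg 2: A = π(d/2)² = π(7.5000e-04 m)² = 1.767e-06 m²
R_2 = (1.64×10^-8)(278)/(1.767e-06) = 2.58 Ω
Seg 3: A = π(d/2)² = π(1.9850e-04 m)² = 1.238e-07 m²
R_3 = (2.75×10^-8)(468)/(1.238e-07) = 104 Ω
R_total = R_1 + R_2 + R_3 = 142 Ω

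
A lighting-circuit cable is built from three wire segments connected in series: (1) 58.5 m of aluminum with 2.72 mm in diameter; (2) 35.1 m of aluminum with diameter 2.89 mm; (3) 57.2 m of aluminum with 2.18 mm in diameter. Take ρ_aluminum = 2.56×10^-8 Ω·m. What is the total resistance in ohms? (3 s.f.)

Seg 1: A = π(d/2)² = π(1.3600e-03 m)² = 5.811e-06 m²
R_1 = (2.56×10^-8)(58.5)/(5.811e-06) = 0.2577 Ω
Seg 2: A = π(d/2)² = π(1.4450e-03 m)² = 6.560e-06 m²
R_2 = (2.56×10^-8)(35.1)/(6.560e-06) = 0.137 Ω
Seg 3: A = π(d/2)² = π(1.0900e-03 m)² = 3.733e-06 m²
R_3 = (2.56×10^-8)(57.2)/(3.733e-06) = 0.3923 Ω
R_total = R_1 + R_2 + R_3 = 0.787 Ω

0.787 Ω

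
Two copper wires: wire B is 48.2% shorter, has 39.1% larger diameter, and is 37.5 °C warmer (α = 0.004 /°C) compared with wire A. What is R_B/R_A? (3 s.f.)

0.308

R ∝ ρL/d² with ρ ∝ (1+αΔT), so R_B/R_A = (1 − 48.2/100) × (1 + 39.1/100)⁻² × (1 + 0.004×37.5)
= 0.518 × 0.5168 × 1.15 = 0.308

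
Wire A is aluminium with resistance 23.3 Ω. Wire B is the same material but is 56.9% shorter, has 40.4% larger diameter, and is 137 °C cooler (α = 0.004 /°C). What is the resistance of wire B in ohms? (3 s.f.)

R ∝ ρL/d² with ρ ∝ (1+αΔT), so R_B/R_A = (1 − 56.9/100) × (1 + 40.4/100)⁻² × (1 − 0.004×137)
= 0.431 × 0.5073 × 0.452 = 0.09883
R_B = 0.09883 × 23.3 = 2.30 Ω

2.30 Ω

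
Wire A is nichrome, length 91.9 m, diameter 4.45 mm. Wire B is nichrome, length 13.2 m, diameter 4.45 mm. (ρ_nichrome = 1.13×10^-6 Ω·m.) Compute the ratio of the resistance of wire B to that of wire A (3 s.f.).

R ∝ ρL/d², so R_B/R_A = (L_B/L_A)
= (13.2/91.9) = 0.144

0.144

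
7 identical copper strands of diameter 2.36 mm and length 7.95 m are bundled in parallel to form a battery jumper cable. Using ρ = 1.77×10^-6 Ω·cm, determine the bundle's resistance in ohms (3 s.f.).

ρ = 1.77×10^-6 Ω·cm = 1.77×10^-8 Ω·m
A_strand = π(1.1800e-03 m)² = 4.374e-06 m²
R_strand = ρL/A = (1.77×10^-8)(7.95)/(4.374e-06) = 0.03217 Ω
R_total = R_strand/N = 0.03217/7 = 0.00460 Ω

0.00460 Ω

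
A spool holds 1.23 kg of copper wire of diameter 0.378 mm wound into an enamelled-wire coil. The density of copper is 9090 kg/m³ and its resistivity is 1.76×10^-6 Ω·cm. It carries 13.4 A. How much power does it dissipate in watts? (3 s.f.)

ρ = 1.76×10^-6 Ω·cm = 1.76×10^-8 Ω·m
A = π(d/2)² = π(1.8900e-04 m)² = 1.1222e-07 m²
L = m/(density·A) = 1.23/(9090×1.1222e-07) = 1206 m
R = ρL/A = (1.76×10^-8)(1206)/(1.1222e-07) = 189.1 Ω
P = I²R = (13.4)² × 189.1 = 34000 W

34000 W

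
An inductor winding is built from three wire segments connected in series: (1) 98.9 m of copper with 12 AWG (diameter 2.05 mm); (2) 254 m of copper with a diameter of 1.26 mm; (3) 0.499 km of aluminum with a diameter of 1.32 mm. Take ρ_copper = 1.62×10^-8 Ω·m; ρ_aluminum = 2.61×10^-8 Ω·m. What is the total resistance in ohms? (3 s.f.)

13.3 Ω

Seg 1: A = π(2.05/2 mm)² = π(1.0250e-03 m)² = 3.301e-06 m²
R_1 = (1.62×10^-8)(98.9)/(3.301e-06) = 0.4854 Ω
Seg 2: A = π(d/2)² = π(6.3000e-04 m)² = 1.247e-06 m²
R_2 = (1.62×10^-8)(254)/(1.247e-06) = 3.3 Ω
Seg 3: A = π(d/2)² = π(6.6000e-04 m)² = 1.368e-06 m²
R_3 = (2.61×10^-8)(499)/(1.368e-06) = 9.517 Ω
R_total = R_1 + R_2 + R_3 = 13.3 Ω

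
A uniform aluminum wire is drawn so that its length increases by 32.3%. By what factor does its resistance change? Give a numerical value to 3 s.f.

1.75

k = 1 + 32.3/100 = 1.323; volume constant ⇒ A' = A/k, so R' = k²R.
Factor = 1.75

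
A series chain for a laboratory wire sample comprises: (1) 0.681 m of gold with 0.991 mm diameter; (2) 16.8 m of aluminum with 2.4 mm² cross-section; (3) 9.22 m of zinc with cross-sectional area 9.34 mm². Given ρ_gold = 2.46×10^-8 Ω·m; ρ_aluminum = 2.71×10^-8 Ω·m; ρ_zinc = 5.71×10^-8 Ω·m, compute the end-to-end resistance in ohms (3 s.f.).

0.268 Ω

Seg 1: A = π(d/2)² = π(4.9550e-04 m)² = 7.713e-07 m²
R_1 = (2.46×10^-8)(0.681)/(7.713e-07) = 0.02172 Ω
Seg 2: A = 2.4 mm² = 2.400e-06 m²
R_2 = (2.71×10^-8)(16.8)/(2.400e-06) = 0.1897 Ω
Seg 3: A = 9.34 mm² = 9.340e-06 m²
R_3 = (5.71×10^-8)(9.22)/(9.340e-06) = 0.05637 Ω
R_total = R_1 + R_2 + R_3 = 0.268 Ω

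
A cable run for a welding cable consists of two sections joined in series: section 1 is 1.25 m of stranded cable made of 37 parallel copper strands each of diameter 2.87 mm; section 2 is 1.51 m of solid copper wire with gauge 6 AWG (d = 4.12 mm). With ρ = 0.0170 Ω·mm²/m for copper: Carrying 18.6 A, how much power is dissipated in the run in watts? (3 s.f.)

ρ = 0.0170 Ω·mm²/m = 1.70×10^-8 Ω·m
Section 1: A_strand = π(1.4350e-03)² = 6.469e-06 m²; R₁ = ρL/(N·A_s) = (1.70×10^-8)(1.25)/(37×6.469e-06) = 8.878×10^-5 Ω
Section 2: A = π(4.12/2 mm)² = π(2.0600e-03 m)² = 1.333e-05 m²
R₂ = (1.70×10^-8)(1.51)/(1.333e-05) = 0.001925 Ω
R = R₁ + R₂ = 0.002014 Ω
P = I²R = (18.6)² × 0.002014 = 0.697 W

0.697 W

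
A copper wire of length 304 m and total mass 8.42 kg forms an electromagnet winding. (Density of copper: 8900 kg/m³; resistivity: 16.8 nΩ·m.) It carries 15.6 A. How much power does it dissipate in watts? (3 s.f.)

ρ = 16.8 nΩ·m = 1.68×10^-8 Ω·m
A = m/(density·L) = 8.42/(8900×304) = 3.1121e-06 m²
R = ρL/A = (1.68×10^-8)(304)/(3.1121e-06) = 1.641 Ω
P = I²R = (15.6)² × 1.641 = 399 W

399 W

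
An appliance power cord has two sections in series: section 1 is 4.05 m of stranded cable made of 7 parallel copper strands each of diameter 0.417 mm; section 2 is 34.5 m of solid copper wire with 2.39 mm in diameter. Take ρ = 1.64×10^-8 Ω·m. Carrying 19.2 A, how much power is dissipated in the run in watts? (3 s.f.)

72.1 W

Section 1: A_strand = π(2.0850e-04)² = 1.366e-07 m²; R₁ = ρL/(N·A_s) = (1.64×10^-8)(4.05)/(7×1.366e-07) = 0.06948 Ω
Section 2: A = π(d/2)² = π(1.1950e-03 m)² = 4.486e-06 m²
R₂ = (1.64×10^-8)(34.5)/(4.486e-06) = 0.1261 Ω
R = R₁ + R₂ = 0.1956 Ω
P = I²R = (19.2)² × 0.1956 = 72.1 W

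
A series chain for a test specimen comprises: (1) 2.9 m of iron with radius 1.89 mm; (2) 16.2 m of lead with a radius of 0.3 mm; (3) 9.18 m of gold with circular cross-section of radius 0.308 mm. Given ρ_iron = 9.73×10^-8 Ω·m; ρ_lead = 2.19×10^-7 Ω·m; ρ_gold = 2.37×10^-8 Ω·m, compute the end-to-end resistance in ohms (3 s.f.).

Seg 1: A = πr² = π(1.8900e-03 m)² = 1.122e-05 m²
R_1 = (9.73×10^-8)(2.9)/(1.122e-05) = 0.02514 Ω
Seg 2: A = πr² = π(3.0000e-04 m)² = 2.827e-07 m²
R_2 = (2.19×10^-7)(16.2)/(2.827e-07) = 12.55 Ω
Seg 3: A = πr² = π(3.0800e-04 m)² = 2.980e-07 m²
R_3 = (2.37×10^-8)(9.18)/(2.980e-07) = 0.73 Ω
R_total = R_1 + R_2 + R_3 = 13.3 Ω

13.3 Ω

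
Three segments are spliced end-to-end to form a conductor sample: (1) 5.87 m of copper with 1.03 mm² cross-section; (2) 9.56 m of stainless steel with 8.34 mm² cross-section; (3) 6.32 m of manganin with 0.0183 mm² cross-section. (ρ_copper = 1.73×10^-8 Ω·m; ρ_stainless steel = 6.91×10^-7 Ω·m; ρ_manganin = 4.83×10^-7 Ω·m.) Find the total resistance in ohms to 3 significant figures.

168 Ω

Seg 1: A = 1.03 mm² = 1.030e-06 m²
R_1 = (1.73×10^-8)(5.87)/(1.030e-06) = 0.09859 Ω
Seg 2: A = 8.34 mm² = 8.340e-06 m²
R_2 = (6.91×10^-7)(9.56)/(8.340e-06) = 0.7921 Ω
Seg 3: A = 0.0183 mm² = 1.830e-08 m²
R_3 = (4.83×10^-7)(6.32)/(1.830e-08) = 166.8 Ω
R_total = R_1 + R_2 + R_3 = 168 Ω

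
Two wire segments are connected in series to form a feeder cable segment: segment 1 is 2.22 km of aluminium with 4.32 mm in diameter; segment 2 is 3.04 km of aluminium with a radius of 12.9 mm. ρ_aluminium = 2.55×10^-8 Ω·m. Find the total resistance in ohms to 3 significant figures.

4.01 Ω

Segment 1: A = π(d/2)² = π(2.1600e-03 m)² = 1.466e-05 m²
R₁ = ρL/A = (2.55×10^-8)(2220)/(1.466e-05) = 3.862 Ω
Segment 2: A = πr² = π(1.2900e-02 m)² = 5.228e-04 m²
R₂ = (2.55×10^-8)(3040)/(5.228e-04) = 0.1483 Ω
R = R₁ + R₂ = 4.01 Ω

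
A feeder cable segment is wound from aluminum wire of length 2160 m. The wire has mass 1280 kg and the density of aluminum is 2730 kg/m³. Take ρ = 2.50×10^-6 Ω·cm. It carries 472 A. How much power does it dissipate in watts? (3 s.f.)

ρ = 2.50×10^-6 Ω·cm = 2.50×10^-8 Ω·m
A = m/(density·L) = 1280/(2730×2160) = 2.1707e-04 m²
R = ρL/A = (2.50×10^-8)(2160)/(2.1707e-04) = 0.2488 Ω
P = I²R = (472)² × 0.2488 = 55400 W

55400 W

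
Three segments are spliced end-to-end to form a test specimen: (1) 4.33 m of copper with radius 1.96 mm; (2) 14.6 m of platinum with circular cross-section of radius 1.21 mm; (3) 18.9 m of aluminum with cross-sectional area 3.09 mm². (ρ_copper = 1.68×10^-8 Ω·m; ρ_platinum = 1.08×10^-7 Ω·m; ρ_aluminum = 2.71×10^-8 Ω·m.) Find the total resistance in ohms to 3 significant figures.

0.515 Ω

Seg 1: A = πr² = π(1.9600e-03 m)² = 1.207e-05 m²
R_1 = (1.68×10^-8)(4.33)/(1.207e-05) = 0.006027 Ω
Seg 2: A = πr² = π(1.2100e-03 m)² = 4.600e-06 m²
R_2 = (1.08×10^-7)(14.6)/(4.600e-06) = 0.3428 Ω
Seg 3: A = 3.09 mm² = 3.090e-06 m²
R_3 = (2.71×10^-8)(18.9)/(3.090e-06) = 0.1658 Ω
R_total = R_1 + R_2 + R_3 = 0.515 Ω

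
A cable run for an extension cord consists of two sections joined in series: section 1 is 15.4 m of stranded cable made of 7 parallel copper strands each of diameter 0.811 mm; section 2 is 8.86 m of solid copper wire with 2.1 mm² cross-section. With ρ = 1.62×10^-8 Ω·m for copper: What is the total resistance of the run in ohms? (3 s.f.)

Section 1: A_strand = π(4.0550e-04)² = 5.166e-07 m²; R₁ = ρL/(N·A_s) = (1.62×10^-8)(15.4)/(7×5.166e-07) = 0.06899 Ω
Section 2: A = 2.1 mm² = 2.100e-06 m²
R₂ = (1.62×10^-8)(8.86)/(2.100e-06) = 0.06835 Ω
R = R₁ + R₂ = 0.137 Ω

0.137 Ω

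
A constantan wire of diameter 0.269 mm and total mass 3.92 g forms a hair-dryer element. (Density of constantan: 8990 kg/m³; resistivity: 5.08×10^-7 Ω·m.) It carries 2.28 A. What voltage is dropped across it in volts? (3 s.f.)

156 V

A = π(d/2)² = π(1.3450e-04 m)² = 5.6832e-08 m²
L = m/(density·A) = 0.00392/(8990×5.6832e-08) = 7.672 m
R = ρL/A = (5.08×10^-7)(7.672)/(5.6832e-08) = 68.58 Ω
V = IR = 2.28 × 68.58 = 156 V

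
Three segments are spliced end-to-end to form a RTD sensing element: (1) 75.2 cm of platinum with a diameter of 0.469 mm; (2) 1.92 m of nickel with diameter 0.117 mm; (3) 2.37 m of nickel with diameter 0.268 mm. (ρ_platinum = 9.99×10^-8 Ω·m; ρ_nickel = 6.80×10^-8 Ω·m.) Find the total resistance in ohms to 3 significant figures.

Seg 1: A = π(d/2)² = π(2.3450e-04 m)² = 1.728e-07 m²
R_1 = (9.99×10^-8)(0.752)/(1.728e-07) = 0.4349 Ω
Seg 2: A = π(d/2)² = π(5.8500e-05 m)² = 1.075e-08 m²
R_2 = (6.80×10^-8)(1.92)/(1.075e-08) = 12.14 Ω
Seg 3: A = π(d/2)² = π(1.3400e-04 m)² = 5.641e-08 m²
R_3 = (6.80×10^-8)(2.37)/(5.641e-08) = 2.857 Ω
R_total = R_1 + R_2 + R_3 = 15.4 Ω

15.4 Ω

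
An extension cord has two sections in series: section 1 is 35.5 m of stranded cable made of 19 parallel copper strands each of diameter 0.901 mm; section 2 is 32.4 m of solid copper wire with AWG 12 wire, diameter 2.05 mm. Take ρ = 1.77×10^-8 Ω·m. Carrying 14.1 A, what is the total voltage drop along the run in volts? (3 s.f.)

3.18 V

Section 1: A_strand = π(4.5050e-04)² = 6.376e-07 m²; R₁ = ρL/(N·A_s) = (1.77×10^-8)(35.5)/(19×6.376e-07) = 0.05187 Ω
Section 2: A = π(2.05/2 mm)² = π(1.0250e-03 m)² = 3.301e-06 m²
R₂ = (1.77×10^-8)(32.4)/(3.301e-06) = 0.1737 Ω
R = R₁ + R₂ = 0.2256 Ω
V = IR = 14.1 × 0.2256 = 3.18 V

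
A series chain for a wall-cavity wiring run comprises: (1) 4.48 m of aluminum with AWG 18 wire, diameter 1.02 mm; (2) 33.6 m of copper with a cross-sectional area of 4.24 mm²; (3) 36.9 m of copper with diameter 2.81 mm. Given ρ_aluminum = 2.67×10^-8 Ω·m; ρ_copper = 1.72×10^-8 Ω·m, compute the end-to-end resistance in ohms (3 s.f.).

0.385 Ω

Seg 1: A = π(1.02/2 mm)² = π(5.1000e-04 m)² = 8.171e-07 m²
R_1 = (2.67×10^-8)(4.48)/(8.171e-07) = 0.1464 Ω
Seg 2: A = 4.24 mm² = 4.240e-06 m²
R_2 = (1.72×10^-8)(33.6)/(4.240e-06) = 0.1363 Ω
Seg 3: A = π(d/2)² = π(1.4050e-03 m)² = 6.202e-06 m²
R_3 = (1.72×10^-8)(36.9)/(6.202e-06) = 0.1023 Ω
R_total = R_1 + R_2 + R_3 = 0.385 Ω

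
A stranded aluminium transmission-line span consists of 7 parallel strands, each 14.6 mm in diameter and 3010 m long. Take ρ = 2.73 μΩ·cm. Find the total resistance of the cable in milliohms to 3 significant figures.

70.1 mΩ

ρ = 2.73 μΩ·cm = 2.73×10^-8 Ω·m
A_strand = π(7.3000e-03 m)² = 1.674e-04 m²
R_strand = ρL/A = (2.73×10^-8)(3010)/(1.674e-04) = 0.4908 Ω
R_total = R_strand/N = 0.4908/7 = 70.1 mΩ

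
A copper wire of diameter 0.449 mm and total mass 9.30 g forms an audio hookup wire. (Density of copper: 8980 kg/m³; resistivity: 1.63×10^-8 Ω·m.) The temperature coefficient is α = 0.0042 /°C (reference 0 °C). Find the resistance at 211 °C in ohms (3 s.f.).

1.27 Ω

A = π(d/2)² = π(2.2450e-04 m)² = 1.5834e-07 m²
L = m/(density·A) = 0.0093/(8980×1.5834e-07) = 6.541 m
R = ρL/A = (1.63×10^-8)(6.541)/(1.5834e-07) = 0.6733 Ω
R(211 °C) = 0.6733 × (1 + 0.0042×211) = 1.27 Ω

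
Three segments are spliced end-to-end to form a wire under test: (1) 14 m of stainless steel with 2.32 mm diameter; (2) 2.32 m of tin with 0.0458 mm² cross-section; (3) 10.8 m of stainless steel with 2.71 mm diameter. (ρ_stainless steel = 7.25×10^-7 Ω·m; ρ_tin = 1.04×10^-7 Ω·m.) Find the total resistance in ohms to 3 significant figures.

9.03 Ω

Seg 1: A = π(d/2)² = π(1.1600e-03 m)² = 4.227e-06 m²
R_1 = (7.25×10^-7)(14)/(4.227e-06) = 2.401 Ω
Seg 2: A = 0.0458 mm² = 4.580e-08 m²
R_2 = (1.04×10^-7)(2.32)/(4.580e-08) = 5.268 Ω
Seg 3: A = π(d/2)² = π(1.3550e-03 m)² = 5.768e-06 m²
R_3 = (7.25×10^-7)(10.8)/(5.768e-06) = 1.357 Ω
R_total = R_1 + R_2 + R_3 = 9.03 Ω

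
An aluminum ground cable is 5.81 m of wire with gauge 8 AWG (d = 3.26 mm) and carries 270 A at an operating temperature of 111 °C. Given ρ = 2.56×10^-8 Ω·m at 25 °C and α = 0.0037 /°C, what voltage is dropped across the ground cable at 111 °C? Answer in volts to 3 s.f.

6.34 V

A = π(3.26/2 mm)² = π(1.6300e-03 m)² = 8.347e-06 m²
R₍25₎ = ρL/A = (2.56×10^-8)(5.81)/(8.347e-06) = 0.01782 Ω
R₍111₎ = R₍25₎(1 + αΔT) = 0.01782 × (1 + 0.0037×86) = 0.02349 Ω
V = IR = 270 × 0.02349 = 6.34 V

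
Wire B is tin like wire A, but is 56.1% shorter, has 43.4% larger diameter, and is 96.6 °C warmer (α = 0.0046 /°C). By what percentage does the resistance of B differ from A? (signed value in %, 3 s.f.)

-69.2%

R ∝ ρL/d² with ρ ∝ (1+αΔT), so R_B/R_A = (1 − 56.1/100) × (1 + 43.4/100)⁻² × (1 + 0.0046×96.6)
= 0.439 × 0.4863 × 1.444 = 0.3084
(R_B − R_A)/R_A = 0.3084 − 1 = -69.2%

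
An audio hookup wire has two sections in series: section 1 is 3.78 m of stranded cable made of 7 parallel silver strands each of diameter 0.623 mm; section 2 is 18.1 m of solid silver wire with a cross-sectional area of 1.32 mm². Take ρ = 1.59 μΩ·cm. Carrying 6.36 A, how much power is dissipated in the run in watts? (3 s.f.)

9.96 W

ρ = 1.59 μΩ·cm = 1.59×10^-8 Ω·m
Section 1: A_strand = π(3.1150e-04)² = 3.048e-07 m²; R₁ = ρL/(N·A_s) = (1.59×10^-8)(3.78)/(7×3.048e-07) = 0.02817 Ω
Section 2: A = 1.32 mm² = 1.320e-06 m²
R₂ = (1.59×10^-8)(18.1)/(1.320e-06) = 0.218 Ω
R = R₁ + R₂ = 0.2462 Ω
P = I²R = (6.36)² × 0.2462 = 9.96 W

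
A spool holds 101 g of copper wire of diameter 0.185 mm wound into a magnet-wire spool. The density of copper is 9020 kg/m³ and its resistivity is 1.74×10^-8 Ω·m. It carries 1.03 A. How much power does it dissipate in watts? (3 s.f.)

A = π(d/2)² = π(9.2500e-05 m)² = 2.6880e-08 m²
L = m/(density·A) = 0.101/(9020×2.6880e-08) = 416.6 m
R = ρL/A = (1.74×10^-8)(416.6)/(2.6880e-08) = 269.6 Ω
P = I²R = (1.03)² × 269.6 = 286 W

286 W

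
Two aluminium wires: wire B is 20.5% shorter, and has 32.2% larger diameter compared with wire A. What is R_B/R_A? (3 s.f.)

R ∝ L/d², so R_B/R_A = (1 − 20.5/100) × (1 + 32.2/100)⁻²
= 0.795 × 0.5722 = 0.455

0.455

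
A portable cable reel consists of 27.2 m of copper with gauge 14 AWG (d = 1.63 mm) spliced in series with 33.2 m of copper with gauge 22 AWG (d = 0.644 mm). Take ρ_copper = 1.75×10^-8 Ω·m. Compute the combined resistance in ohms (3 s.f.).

Segment 1: A = π(1.63/2 mm)² = π(8.1500e-04 m)² = 2.087e-06 m²
R₁ = ρL/A = (1.75×10^-8)(27.2)/(2.087e-06) = 0.2281 Ω
Segment 2: A = π(0.644/2 mm)² = π(3.2200e-04 m)² = 3.257e-07 m²
R₂ = (1.75×10^-8)(33.2)/(3.257e-07) = 1.784 Ω
R = R₁ + R₂ = 2.01 Ω

2.01 Ω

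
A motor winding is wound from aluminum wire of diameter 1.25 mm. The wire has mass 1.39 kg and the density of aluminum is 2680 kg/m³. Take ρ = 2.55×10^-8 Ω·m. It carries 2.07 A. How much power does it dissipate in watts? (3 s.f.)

A = π(d/2)² = π(6.2500e-04 m)² = 1.2272e-06 m²
L = m/(density·A) = 1.39/(2680×1.2272e-06) = 422.6 m
R = ρL/A = (2.55×10^-8)(422.6)/(1.2272e-06) = 8.782 Ω
P = I²R = (2.07)² × 8.782 = 37.6 W

37.6 W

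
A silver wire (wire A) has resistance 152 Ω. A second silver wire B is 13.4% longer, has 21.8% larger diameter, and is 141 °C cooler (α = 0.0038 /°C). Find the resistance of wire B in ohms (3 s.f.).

R ∝ ρL/d² with ρ ∝ (1+αΔT), so R_B/R_A = (1 + 13.4/100) × (1 + 21.8/100)⁻² × (1 − 0.0038×141)
= 1.134 × 0.6741 × 0.4642 = 0.3548
R_B = 0.3548 × 152 = 53.9 Ω

53.9 Ω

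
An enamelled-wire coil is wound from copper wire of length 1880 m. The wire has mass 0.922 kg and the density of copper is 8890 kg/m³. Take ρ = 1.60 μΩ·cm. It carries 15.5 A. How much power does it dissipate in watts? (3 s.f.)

ρ = 1.60 μΩ·cm = 1.60×10^-8 Ω·m
A = m/(density·L) = 0.922/(8890×1880) = 5.5166e-08 m²
R = ρL/A = (1.60×10^-8)(1880)/(5.5166e-08) = 545.3 Ω
P = I²R = (15.5)² × 545.3 = 1.31×10^5 W

1.31×10^5 W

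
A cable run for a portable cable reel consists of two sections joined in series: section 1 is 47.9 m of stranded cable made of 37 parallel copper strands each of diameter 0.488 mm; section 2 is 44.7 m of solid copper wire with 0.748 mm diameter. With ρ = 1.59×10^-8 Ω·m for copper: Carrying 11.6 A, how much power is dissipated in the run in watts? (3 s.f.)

Section 1: A_strand = π(2.4400e-04)² = 1.870e-07 m²; R₁ = ρL/(N·A_s) = (1.59×10^-8)(47.9)/(37×1.870e-07) = 0.1101 Ω
Section 2: A = π(d/2)² = π(3.7400e-04 m)² = 4.394e-07 m²
R₂ = (1.59×10^-8)(44.7)/(4.394e-07) = 1.617 Ω
R = R₁ + R₂ = 1.727 Ω
P = I²R = (11.6)² × 1.727 = 232 W

232 W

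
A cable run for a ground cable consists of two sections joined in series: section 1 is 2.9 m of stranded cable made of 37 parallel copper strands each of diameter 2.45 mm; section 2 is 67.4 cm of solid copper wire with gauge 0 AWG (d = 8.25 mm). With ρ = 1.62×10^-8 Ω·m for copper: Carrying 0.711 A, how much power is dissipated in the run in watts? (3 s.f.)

Section 1: A_strand = π(1.2250e-03)² = 4.714e-06 m²; R₁ = ρL/(N·A_s) = (1.62×10^-8)(2.9)/(37×4.714e-06) = 2.693×10^-4 Ω
Section 2: A = π(8.25/2 mm)² = π(4.1250e-03 m)² = 5.346e-05 m²
R₂ = (1.62×10^-8)(0.674)/(5.346e-05) = 2.043×10^-4 Ω
R = R₁ + R₂ = 4.736×10^-4 Ω
P = I²R = (0.711)² × 4.736×10^-4 = 2.39×10^-4 W

2.39×10^-4 W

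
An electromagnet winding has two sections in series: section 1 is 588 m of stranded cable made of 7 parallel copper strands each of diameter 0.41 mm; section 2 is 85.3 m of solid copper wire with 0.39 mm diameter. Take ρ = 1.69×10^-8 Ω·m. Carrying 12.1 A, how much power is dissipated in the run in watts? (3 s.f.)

3340 W

Section 1: A_strand = π(2.0500e-04)² = 1.320e-07 m²; R₁ = ρL/(N·A_s) = (1.69×10^-8)(588)/(7×1.320e-07) = 10.75 Ω
Section 2: A = π(d/2)² = π(1.9500e-04 m)² = 1.195e-07 m²
R₂ = (1.69×10^-8)(85.3)/(1.195e-07) = 12.07 Ω
R = R₁ + R₂ = 22.82 Ω
P = I²R = (12.1)² × 22.82 = 3340 W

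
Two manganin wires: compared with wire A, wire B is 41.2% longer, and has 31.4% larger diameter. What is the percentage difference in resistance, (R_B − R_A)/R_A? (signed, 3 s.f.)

R ∝ L/d², so R_B/R_A = (1 + 41.2/100) × (1 + 31.4/100)⁻²
= 1.412 × 0.5792 = 0.8178
(R_B − R_A)/R_A = 0.8178 − 1 = -18.2%

-18.2%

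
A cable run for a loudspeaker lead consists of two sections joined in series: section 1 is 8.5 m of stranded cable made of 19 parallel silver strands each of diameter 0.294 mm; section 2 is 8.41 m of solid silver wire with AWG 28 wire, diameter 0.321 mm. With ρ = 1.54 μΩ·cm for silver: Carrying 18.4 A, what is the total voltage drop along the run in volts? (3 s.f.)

ρ = 1.54 μΩ·cm = 1.54×10^-8 Ω·m
Section 1: A_strand = π(1.4700e-04)² = 6.789e-08 m²; R₁ = ρL/(N·A_s) = (1.54×10^-8)(8.5)/(19×6.789e-08) = 0.1015 Ω
Section 2: A = π(0.321/2 mm)² = π(1.6050e-04 m)² = 8.093e-08 m²
R₂ = (1.54×10^-8)(8.41)/(8.093e-08) = 1.6 Ω
R = R₁ + R₂ = 1.702 Ω
V = IR = 18.4 × 1.702 = 31.3 V

31.3 V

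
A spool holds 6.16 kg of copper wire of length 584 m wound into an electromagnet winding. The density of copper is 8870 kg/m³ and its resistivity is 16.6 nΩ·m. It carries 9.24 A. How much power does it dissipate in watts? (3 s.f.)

696 W

ρ = 16.6 nΩ·m = 1.66×10^-8 Ω·m
A = m/(density·L) = 6.16/(8870×584) = 1.1892e-06 m²
R = ρL/A = (1.66×10^-8)(584)/(1.1892e-06) = 8.152 Ω
P = I²R = (9.24)² × 8.152 = 696 W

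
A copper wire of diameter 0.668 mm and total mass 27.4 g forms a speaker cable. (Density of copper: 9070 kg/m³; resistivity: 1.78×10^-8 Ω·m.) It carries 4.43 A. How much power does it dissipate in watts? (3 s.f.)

A = π(d/2)² = π(3.3400e-04 m)² = 3.5046e-07 m²
L = m/(density·A) = 0.0274/(9070×3.5046e-07) = 8.62 m
R = ρL/A = (1.78×10^-8)(8.62)/(3.5046e-07) = 0.4378 Ω
P = I²R = (4.43)² × 0.4378 = 8.59 W

8.59 W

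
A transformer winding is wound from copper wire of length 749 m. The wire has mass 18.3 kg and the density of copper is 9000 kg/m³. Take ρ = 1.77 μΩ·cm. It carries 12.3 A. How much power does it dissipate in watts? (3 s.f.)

739 W

ρ = 1.77 μΩ·cm = 1.77×10^-8 Ω·m
A = m/(density·L) = 18.3/(9000×749) = 2.7147e-06 m²
R = ρL/A = (1.77×10^-8)(749)/(2.7147e-06) = 4.883 Ω
P = I²R = (12.3)² × 4.883 = 739 W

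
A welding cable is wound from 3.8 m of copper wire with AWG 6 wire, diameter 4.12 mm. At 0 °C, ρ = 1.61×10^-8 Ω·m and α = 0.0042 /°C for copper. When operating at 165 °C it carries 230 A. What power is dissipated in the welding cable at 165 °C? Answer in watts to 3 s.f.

411 W

A = π(4.12/2 mm)² = π(2.0600e-03 m)² = 1.333e-05 m²
R₍0₎ = ρL/A = (1.61×10^-8)(3.8)/(1.333e-05) = 0.004589 Ω
R₍165₎ = R₍0₎(1 + αΔT) = 0.004589 × (1 + 0.0042×165) = 0.007769 Ω
P = I²R = (230)² × 0.007769 = 411 W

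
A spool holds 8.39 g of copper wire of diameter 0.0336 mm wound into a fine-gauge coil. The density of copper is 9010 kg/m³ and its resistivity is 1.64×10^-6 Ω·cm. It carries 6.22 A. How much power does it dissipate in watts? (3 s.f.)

7.51×10^5 W

ρ = 1.64×10^-6 Ω·cm = 1.64×10^-8 Ω·m
A = π(d/2)² = π(1.6800e-05 m)² = 8.8668e-10 m²
L = m/(density·A) = 0.00839/(9010×8.8668e-10) = 1050 m
R = ρL/A = (1.64×10^-8)(1050)/(8.8668e-10) = 19420 Ω
P = I²R = (6.22)² × 19420 = 7.51×10^5 W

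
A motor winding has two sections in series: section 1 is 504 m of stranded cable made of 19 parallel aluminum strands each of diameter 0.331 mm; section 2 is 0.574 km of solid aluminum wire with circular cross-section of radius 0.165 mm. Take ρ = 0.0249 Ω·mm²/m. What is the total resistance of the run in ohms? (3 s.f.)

ρ = 0.0249 Ω·mm²/m = 2.49×10^-8 Ω·m
Section 1: A_strand = π(1.6550e-04)² = 8.605e-08 m²; R₁ = ρL/(N·A_s) = (2.49×10^-8)(504)/(19×8.605e-08) = 7.676 Ω
Section 2: A = πr² = π(1.6500e-04 m)² = 8.553e-08 m²
R₂ = (2.49×10^-8)(574)/(8.553e-08) = 167.1 Ω
R = R₁ + R₂ = 175 Ω

175 Ω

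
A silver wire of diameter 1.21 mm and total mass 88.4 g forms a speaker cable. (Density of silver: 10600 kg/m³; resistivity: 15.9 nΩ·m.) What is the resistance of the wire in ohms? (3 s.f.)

0.100 Ω

ρ = 15.9 nΩ·m = 1.59×10^-8 Ω·m
A = π(d/2)² = π(6.0500e-04 m)² = 1.1499e-06 m²
L = m/(density·A) = 0.0884/(10600×1.1499e-06) = 7.252 m
R = ρL/A = (1.59×10^-8)(7.252)/(1.1499e-06) = 0.100 Ω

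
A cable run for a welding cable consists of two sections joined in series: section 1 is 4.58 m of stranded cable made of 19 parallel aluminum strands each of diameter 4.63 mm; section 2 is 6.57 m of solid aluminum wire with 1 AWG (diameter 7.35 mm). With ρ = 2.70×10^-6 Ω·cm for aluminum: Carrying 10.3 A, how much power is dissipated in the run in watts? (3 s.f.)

ρ = 2.70×10^-6 Ω·cm = 2.70×10^-8 Ω·m
Section 1: A_strand = π(2.3150e-03)² = 1.684e-05 m²; R₁ = ρL/(N·A_s) = (2.70×10^-8)(4.58)/(19×1.684e-05) = 3.866×10^-4 Ω
Section 2: A = π(7.35/2 mm)² = π(3.6750e-03 m)² = 4.243e-05 m²
R₂ = (2.70×10^-8)(6.57)/(4.243e-05) = 0.004181 Ω
R = R₁ + R₂ = 0.004567 Ω
P = I²R = (10.3)² × 0.004567 = 0.485 W

0.485 W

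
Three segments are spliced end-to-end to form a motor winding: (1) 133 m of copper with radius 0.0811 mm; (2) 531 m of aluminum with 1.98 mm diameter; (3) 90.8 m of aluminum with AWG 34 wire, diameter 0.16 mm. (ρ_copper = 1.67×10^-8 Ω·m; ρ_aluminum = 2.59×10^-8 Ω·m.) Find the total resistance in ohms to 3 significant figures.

Seg 1: A = πr² = π(8.1100e-05 m)² = 2.066e-08 m²
R_1 = (1.67×10^-8)(133)/(2.066e-08) = 107.5 Ω
Seg 2: A = π(d/2)² = π(9.9000e-04 m)² = 3.079e-06 m²
R_2 = (2.59×10^-8)(531)/(3.079e-06) = 4.467 Ω
Seg 3: A = π(0.16/2 mm)² = π(8.0000e-05 m)² = 2.011e-08 m²
R_3 = (2.59×10^-8)(90.8)/(2.011e-08) = 117 Ω
R_total = R_1 + R_2 + R_3 = 229 Ω

229 Ω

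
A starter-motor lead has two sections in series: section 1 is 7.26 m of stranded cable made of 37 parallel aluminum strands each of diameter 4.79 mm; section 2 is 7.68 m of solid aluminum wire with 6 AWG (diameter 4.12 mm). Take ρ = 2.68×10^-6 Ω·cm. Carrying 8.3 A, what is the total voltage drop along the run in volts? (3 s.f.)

0.131 V

ρ = 2.68×10^-6 Ω·cm = 2.68×10^-8 Ω·m
Section 1: A_strand = π(2.3950e-03)² = 1.802e-05 m²; R₁ = ρL/(N·A_s) = (2.68×10^-8)(7.26)/(37×1.802e-05) = 2.918×10^-4 Ω
Section 2: A = π(4.12/2 mm)² = π(2.0600e-03 m)² = 1.333e-05 m²
R₂ = (2.68×10^-8)(7.68)/(1.333e-05) = 0.01544 Ω
R = R₁ + R₂ = 0.01573 Ω
V = IR = 8.3 × 0.01573 = 0.131 V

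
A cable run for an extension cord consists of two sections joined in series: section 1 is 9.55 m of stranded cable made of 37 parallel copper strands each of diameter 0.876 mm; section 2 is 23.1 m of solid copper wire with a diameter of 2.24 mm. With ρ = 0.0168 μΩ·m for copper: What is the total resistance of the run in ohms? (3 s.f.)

ρ = 0.0168 μΩ·m = 1.68×10^-8 Ω·m
Section 1: A_strand = π(4.3800e-04)² = 6.027e-07 m²; R₁ = ρL/(N·A_s) = (1.68×10^-8)(9.55)/(37×6.027e-07) = 0.007195 Ω
Section 2: A = π(d/2)² = π(1.1200e-03 m)² = 3.941e-06 m²
R₂ = (1.68×10^-8)(23.1)/(3.941e-06) = 0.09848 Ω
R = R₁ + R₂ = 0.106 Ω

0.106 Ω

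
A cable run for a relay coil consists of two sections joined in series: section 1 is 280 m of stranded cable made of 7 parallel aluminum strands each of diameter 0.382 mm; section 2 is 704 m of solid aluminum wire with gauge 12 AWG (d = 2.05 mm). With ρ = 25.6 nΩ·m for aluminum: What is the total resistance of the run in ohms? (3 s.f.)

ρ = 25.6 nΩ·m = 2.56×10^-8 Ω·m
Section 1: A_strand = π(1.9100e-04)² = 1.146e-07 m²; R₁ = ρL/(N·A_s) = (2.56×10^-8)(280)/(7×1.146e-07) = 8.935 Ω
Section 2: A = π(2.05/2 mm)² = π(1.0250e-03 m)² = 3.301e-06 m²
R₂ = (2.56×10^-8)(704)/(3.301e-06) = 5.46 Ω
R = R₁ + R₂ = 14.4 Ω

14.4 Ω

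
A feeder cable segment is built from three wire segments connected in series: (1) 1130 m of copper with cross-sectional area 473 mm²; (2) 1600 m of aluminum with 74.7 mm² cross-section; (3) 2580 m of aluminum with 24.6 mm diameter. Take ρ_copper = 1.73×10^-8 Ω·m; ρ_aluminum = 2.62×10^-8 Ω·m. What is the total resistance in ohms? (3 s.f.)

Seg 1: A = 473 mm² = 4.730e-04 m²
R_1 = (1.73×10^-8)(1130)/(4.730e-04) = 0.04133 Ω
Seg 2: A = 74.7 mm² = 7.470e-05 m²
R_2 = (2.62×10^-8)(1600)/(7.470e-05) = 0.5612 Ω
Seg 3: A = π(d/2)² = π(1.2300e-02 m)² = 4.753e-04 m²
R_3 = (2.62×10^-8)(2580)/(4.753e-04) = 0.1422 Ω
R_total = R_1 + R_2 + R_3 = 0.745 Ω

0.745 Ω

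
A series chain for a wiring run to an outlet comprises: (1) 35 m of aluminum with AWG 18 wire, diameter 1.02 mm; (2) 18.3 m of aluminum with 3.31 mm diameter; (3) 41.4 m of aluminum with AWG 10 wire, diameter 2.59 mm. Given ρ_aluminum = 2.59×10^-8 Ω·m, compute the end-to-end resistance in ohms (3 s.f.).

1.37 Ω

Seg 1: A = π(1.02/2 mm)² = π(5.1000e-04 m)² = 8.171e-07 m²
R_1 = (2.59×10^-8)(35)/(8.171e-07) = 1.109 Ω
Seg 2: A = π(d/2)² = π(1.6550e-03 m)² = 8.605e-06 m²
R_2 = (2.59×10^-8)(18.3)/(8.605e-06) = 0.05508 Ω
Seg 3: A = π(2.59/2 mm)² = π(1.2950e-03 m)² = 5.269e-06 m²
R_3 = (2.59×10^-8)(41.4)/(5.269e-06) = 0.2035 Ω
R_total = R_1 + R_2 + R_3 = 1.37 Ω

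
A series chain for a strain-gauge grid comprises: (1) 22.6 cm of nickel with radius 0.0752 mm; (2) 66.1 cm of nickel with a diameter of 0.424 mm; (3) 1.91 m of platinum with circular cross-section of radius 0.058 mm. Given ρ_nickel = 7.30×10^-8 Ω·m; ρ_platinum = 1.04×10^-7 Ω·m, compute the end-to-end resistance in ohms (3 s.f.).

Seg 1: A = πr² = π(7.5200e-05 m)² = 1.777e-08 m²
R_1 = (7.30×10^-8)(0.226)/(1.777e-08) = 0.9286 Ω
Seg 2: A = π(d/2)² = π(2.1200e-04 m)² = 1.412e-07 m²
R_2 = (7.30×10^-8)(0.661)/(1.412e-07) = 0.3417 Ω
Seg 3: A = πr² = π(5.8000e-05 m)² = 1.057e-08 m²
R_3 = (1.04×10^-7)(1.91)/(1.057e-08) = 18.8 Ω
R_total = R_1 + R_2 + R_3 = 20.1 Ω

20.1 Ω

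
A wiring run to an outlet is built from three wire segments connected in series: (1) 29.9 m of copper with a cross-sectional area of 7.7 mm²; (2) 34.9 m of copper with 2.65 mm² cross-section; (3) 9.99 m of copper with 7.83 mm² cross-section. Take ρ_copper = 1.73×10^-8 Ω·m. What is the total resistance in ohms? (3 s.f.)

0.317 Ω

Seg 1: A = 7.7 mm² = 7.700e-06 m²
R_1 = (1.73×10^-8)(29.9)/(7.700e-06) = 0.06718 Ω
Seg 2: A = 2.65 mm² = 2.650e-06 m²
R_2 = (1.73×10^-8)(34.9)/(2.650e-06) = 0.2278 Ω
Seg 3: A = 7.83 mm² = 7.830e-06 m²
R_3 = (1.73×10^-8)(9.99)/(7.830e-06) = 0.02207 Ω
R_total = R_1 + R_2 + R_3 = 0.317 Ω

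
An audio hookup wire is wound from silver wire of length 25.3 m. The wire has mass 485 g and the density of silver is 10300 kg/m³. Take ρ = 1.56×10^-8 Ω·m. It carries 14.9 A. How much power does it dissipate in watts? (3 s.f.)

A = m/(density·L) = 0.485/(10300×25.3) = 1.8612e-06 m²
R = ρL/A = (1.56×10^-8)(25.3)/(1.8612e-06) = 0.2121 Ω
P = I²R = (14.9)² × 0.2121 = 47.1 W

47.1 W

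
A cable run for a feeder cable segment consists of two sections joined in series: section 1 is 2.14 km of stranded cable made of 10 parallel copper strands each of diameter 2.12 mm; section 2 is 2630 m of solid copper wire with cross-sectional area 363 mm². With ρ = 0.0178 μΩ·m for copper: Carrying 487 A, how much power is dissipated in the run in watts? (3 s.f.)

2.87×10^5 W

ρ = 0.0178 μΩ·m = 1.78×10^-8 Ω·m
Section 1: A_strand = π(1.0600e-03)² = 3.530e-06 m²; R₁ = ρL/(N·A_s) = (1.78×10^-8)(2140)/(10×3.530e-06) = 1.079 Ω
Section 2: A = 363 mm² = 3.630e-04 m²
R₂ = (1.78×10^-8)(2630)/(3.630e-04) = 0.129 Ω
R = R₁ + R₂ = 1.208 Ω
P = I²R = (487)² × 1.208 = 2.87×10^5 W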